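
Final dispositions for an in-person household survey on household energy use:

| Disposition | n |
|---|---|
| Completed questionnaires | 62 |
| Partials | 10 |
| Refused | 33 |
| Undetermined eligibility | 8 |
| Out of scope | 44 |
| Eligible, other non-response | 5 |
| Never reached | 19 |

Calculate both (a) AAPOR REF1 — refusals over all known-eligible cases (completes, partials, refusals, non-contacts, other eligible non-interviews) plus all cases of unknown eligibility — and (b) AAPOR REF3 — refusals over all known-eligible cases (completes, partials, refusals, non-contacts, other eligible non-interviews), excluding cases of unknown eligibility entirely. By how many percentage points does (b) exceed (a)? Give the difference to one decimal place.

Top = 33
Base = 62 + 10 + 33 + 19 + 5 + 8 = 137
REF1 = 33 / 137 = 0.2409
Base = 62 + 10 + 33 + 19 + 5 = 129
REF3 = 33 / 129 = 0.2558
Difference = 25.58 − 24.09 = 1.49 percentage points

1.5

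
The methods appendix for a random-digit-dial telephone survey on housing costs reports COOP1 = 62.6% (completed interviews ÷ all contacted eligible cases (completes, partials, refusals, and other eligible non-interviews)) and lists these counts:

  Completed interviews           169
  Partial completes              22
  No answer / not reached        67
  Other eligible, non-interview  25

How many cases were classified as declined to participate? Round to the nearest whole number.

COOP1 = 169 / D = 0.626
D = 169 / 0.626 = 270.0
Other denominator terms total 216
declined to participate = 270.0 − 216 ≈ 54

54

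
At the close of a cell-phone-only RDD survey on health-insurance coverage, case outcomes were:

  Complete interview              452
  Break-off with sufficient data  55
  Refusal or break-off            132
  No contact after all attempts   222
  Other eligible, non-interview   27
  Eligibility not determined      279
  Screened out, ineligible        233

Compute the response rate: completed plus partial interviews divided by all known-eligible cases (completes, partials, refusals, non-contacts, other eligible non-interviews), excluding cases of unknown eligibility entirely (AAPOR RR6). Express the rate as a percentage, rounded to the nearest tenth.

57.1%

Top = 452 + 55 = 507
Denominator = 452 + 55 + 132 + 222 + 27 = 888
RR6 = 507 / 888 = 0.5709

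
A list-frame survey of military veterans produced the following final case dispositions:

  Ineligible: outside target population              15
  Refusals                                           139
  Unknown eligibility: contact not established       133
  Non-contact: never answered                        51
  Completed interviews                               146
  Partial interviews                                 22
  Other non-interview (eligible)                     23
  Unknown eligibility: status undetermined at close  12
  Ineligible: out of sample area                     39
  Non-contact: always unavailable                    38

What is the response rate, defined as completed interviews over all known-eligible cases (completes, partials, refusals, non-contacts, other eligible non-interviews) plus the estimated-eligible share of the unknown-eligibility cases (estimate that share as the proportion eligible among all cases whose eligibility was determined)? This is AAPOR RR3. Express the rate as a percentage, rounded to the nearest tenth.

Never reached = 51 + 38 = 89
Unknown eligibility = 133 + 12 = 145
Not eligible = 15 + 39 = 54
Top → 146
Eligible (known) → 146 + 22 + 139 + 89 + 23 = 419
e = 419 / (419 + 54) = 419 / 473 = 0.8858
Eligible share of unknowns → 0.8858 × 145 = 128.44
Denom → 419 + 128.44 = 547.44
RR3 = 146 / 547.44 = 0.2667

26.7%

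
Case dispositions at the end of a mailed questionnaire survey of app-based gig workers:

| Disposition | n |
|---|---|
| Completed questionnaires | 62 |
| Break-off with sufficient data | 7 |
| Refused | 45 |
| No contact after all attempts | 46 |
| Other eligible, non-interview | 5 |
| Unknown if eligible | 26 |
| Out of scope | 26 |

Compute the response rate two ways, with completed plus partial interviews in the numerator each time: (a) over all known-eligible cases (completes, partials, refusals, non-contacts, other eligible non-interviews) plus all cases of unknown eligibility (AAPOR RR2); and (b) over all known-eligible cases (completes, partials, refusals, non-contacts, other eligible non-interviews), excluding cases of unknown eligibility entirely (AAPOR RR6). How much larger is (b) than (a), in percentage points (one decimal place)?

Numerator → 62 + 7 = 69
Denom → 62 + 7 + 45 + 46 + 5 + 26 = 191
RR2 = 69 / 191 = 0.3613
Denom → 62 + 7 + 45 + 46 + 5 = 165
RR6 = 69 / 165 = 0.4182
Difference = 41.82 − 36.13 = 5.69 percentage points

5.7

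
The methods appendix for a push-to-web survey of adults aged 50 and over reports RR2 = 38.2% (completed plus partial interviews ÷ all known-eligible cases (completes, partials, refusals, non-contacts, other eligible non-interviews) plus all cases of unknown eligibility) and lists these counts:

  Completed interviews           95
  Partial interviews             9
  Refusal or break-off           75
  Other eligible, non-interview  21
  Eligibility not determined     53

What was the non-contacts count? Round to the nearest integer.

19

Numerator: 95 + 9 = 104
RR2 = 104 / D = 0.382
D = 104 / 0.382 = 272.3
Remaining denominator categories sum to 253
non-contacts = 272.3 − 253 ≈ 19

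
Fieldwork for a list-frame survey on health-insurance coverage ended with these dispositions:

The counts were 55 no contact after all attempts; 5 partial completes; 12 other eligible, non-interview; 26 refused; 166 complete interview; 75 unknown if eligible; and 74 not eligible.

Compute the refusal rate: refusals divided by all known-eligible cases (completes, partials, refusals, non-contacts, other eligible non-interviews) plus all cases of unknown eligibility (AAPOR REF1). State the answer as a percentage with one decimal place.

Top → 26
Denom → 166 + 5 + 26 + 55 + 12 + 75 = 339
REF1 = 26 / 339 = 0.0767

7.7%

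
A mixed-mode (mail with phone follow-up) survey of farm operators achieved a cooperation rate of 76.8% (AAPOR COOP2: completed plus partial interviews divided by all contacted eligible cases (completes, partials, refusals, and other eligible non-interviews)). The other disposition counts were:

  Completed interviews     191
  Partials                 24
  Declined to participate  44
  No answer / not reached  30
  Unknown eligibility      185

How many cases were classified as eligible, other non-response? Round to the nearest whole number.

21

Top: 191 + 24 = 215
COOP2 = 215 / D = 0.768
D = 215 / 0.768 = 279.9
Rest of base = 259
eligible, other non-response = 279.9 − 259 ≈ 21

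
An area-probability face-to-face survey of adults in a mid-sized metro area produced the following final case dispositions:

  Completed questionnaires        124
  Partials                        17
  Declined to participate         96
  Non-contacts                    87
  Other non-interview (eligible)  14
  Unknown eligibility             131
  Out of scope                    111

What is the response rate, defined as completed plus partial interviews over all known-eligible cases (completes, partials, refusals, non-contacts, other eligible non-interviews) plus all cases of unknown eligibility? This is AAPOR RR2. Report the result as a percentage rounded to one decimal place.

30.1%

Numerator → 124 + 17 = 141
Denom → 124 + 17 + 96 + 87 + 14 + 131 = 469
RR2 = 141 / 469 = 0.3006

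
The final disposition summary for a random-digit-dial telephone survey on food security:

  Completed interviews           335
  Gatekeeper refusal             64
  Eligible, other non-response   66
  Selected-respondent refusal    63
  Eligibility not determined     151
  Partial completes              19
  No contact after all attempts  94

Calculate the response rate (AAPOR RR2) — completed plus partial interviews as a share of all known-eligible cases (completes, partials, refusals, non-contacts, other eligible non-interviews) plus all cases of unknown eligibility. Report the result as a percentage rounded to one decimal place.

44.7%

Refusal or break-off = 64 + 63 = 127
Num = 335 + 19 = 354
Base = 335 + 19 + 127 + 94 + 66 + 151 = 792
RR2 = 354 / 792 = 0.4470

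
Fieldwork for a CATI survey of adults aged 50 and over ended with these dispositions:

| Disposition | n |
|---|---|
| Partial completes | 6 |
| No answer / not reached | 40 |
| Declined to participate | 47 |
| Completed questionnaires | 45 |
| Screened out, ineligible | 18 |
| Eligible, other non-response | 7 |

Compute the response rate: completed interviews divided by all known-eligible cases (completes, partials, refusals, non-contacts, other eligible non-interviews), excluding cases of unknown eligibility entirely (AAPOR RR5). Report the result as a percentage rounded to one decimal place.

Top = 45
Denominator = 45 + 6 + 47 + 40 + 7 = 145
RR5 = 45 / 145 = 0.3103

31.0%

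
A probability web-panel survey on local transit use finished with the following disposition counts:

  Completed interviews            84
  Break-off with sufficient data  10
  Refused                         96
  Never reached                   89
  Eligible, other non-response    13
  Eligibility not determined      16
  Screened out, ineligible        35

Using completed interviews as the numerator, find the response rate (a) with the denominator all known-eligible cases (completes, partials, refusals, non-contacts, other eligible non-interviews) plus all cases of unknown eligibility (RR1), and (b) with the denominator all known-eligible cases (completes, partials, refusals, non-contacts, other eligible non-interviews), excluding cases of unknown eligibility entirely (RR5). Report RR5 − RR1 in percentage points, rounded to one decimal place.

Top = 84
Base = 84 + 10 + 96 + 89 + 13 + 16 = 308
RR1 = 84 / 308 = 0.2727
Base = 84 + 10 + 96 + 89 + 13 = 292
RR5 = 84 / 292 = 0.2877
Difference = 28.77 − 27.27 = 1.50 percentage points

1.5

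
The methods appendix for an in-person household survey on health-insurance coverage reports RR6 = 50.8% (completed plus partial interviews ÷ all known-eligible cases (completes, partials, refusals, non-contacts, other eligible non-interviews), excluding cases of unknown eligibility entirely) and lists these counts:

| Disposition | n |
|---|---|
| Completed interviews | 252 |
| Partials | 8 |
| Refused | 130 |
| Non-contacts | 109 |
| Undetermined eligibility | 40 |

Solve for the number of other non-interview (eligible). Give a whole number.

Numerator: 252 + 8 = 260
RR6 = 260 / D = 0.508
D = 260 / 0.508 = 511.8
Remaining denominator categories sum to 499
other non-interview (eligible) = 511.8 − 499 ≈ 13

13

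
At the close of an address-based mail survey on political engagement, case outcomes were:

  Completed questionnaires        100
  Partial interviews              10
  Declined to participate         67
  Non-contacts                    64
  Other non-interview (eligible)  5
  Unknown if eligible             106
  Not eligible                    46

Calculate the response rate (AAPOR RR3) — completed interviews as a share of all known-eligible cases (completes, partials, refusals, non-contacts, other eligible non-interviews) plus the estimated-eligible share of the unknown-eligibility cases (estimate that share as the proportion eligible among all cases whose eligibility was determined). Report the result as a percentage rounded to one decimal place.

Num: 100
Known eligible: 100 + 10 + 67 + 64 + 5 = 246
e = 246 / (246 + 46) = 246 / 292 = 0.8425
e × U: 0.8425 × 106 = 89.31
Base: 246 + 89.31 = 335.31
RR3 = 100 / 335.31 = 0.2982

29.8%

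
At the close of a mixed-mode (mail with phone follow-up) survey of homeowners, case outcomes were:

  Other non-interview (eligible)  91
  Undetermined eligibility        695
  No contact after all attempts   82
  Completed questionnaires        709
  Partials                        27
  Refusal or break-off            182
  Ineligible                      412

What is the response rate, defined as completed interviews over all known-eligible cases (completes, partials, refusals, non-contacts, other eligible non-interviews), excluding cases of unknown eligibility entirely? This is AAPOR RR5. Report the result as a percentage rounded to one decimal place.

Num: 709
Denominator: 709 + 27 + 182 + 82 + 91 = 1091
RR5 = 709 / 1091 = 0.6499

65.0%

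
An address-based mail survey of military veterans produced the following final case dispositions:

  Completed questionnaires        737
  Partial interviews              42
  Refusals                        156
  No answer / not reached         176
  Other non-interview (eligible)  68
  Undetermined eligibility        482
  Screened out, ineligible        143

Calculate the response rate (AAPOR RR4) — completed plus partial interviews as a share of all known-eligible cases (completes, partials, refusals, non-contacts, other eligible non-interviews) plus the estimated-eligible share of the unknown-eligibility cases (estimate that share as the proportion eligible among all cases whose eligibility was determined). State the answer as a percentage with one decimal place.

Top: 737 + 42 = 779
Determined eligible: 737 + 42 + 156 + 176 + 68 = 1179
e = 1179 / (1179 + 143) = 1179 / 1322 = 0.8918
Eligible share of unknowns: 0.8918 × 482 = 429.85
Denom: 1179 + 429.85 = 1608.85
RR4 = 779 / 1608.85 = 0.4842

48.4%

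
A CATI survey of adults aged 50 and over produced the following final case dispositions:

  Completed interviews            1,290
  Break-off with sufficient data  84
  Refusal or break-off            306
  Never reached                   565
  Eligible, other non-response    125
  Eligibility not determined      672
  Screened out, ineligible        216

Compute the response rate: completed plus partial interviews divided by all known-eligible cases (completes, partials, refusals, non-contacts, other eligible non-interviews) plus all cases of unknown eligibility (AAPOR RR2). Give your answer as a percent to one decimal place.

45.2%

Numerator: 1290 + 84 = 1374
Denom: 1290 + 84 + 306 + 565 + 125 + 672 = 3042
RR2 = 1374 / 3042 = 0.4517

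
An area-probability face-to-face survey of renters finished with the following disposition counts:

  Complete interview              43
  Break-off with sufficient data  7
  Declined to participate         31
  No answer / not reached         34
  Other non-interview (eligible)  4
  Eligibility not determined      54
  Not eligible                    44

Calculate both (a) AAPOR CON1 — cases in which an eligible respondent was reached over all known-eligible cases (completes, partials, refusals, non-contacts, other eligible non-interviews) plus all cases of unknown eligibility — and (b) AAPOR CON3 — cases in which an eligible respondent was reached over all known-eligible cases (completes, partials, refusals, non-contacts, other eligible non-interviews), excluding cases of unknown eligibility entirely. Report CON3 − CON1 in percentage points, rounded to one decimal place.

Top: 43 + 7 + 31 + 4 = 85
Denom: 43 + 7 + 31 + 34 + 4 + 54 = 173
CON1 = 85 / 173 = 0.4913
Denom: 43 + 7 + 31 + 34 + 4 = 119
CON3 = 85 / 119 = 0.7143
Difference = 71.43 − 49.13 = 22.30 percentage points

22.3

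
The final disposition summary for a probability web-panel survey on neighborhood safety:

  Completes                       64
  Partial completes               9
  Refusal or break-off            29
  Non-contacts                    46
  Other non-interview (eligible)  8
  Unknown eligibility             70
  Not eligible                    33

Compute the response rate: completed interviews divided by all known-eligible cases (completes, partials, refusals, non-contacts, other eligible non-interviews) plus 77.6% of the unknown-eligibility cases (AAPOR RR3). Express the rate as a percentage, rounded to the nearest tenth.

30.4%

Numerator: 64
Eligible (known): 64 + 9 + 29 + 46 + 8 = 156
Eligible share of unknowns: 0.7760 × 70 = 54.32
Denom: 156 + 54.32 = 210.32
RR3 = 64 / 210.32 = 0.3043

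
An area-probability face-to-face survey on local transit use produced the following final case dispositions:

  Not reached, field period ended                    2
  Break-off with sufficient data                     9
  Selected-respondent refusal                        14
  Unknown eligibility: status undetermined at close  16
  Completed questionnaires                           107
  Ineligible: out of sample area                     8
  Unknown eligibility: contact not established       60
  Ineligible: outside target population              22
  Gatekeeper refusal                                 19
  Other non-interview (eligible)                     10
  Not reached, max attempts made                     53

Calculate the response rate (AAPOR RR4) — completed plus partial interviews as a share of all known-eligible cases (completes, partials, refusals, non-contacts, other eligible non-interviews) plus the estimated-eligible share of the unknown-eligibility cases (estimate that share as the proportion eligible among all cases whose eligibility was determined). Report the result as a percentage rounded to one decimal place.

Refusal or break-off = 19 + 14 = 33
No answer / not reached = 2 + 53 = 55
Undetermined eligibility = 60 + 16 = 76
Screened out, ineligible = 22 + 8 = 30
Top: 107 + 9 = 116
Known eligible: 107 + 9 + 33 + 55 + 10 = 214
e = 214 / (214 + 30) = 214 / 244 = 0.8770
e × U: 0.8770 × 76 = 66.65
Base: 214 + 66.65 = 280.65
RR4 = 116 / 280.65 = 0.4133

41.3%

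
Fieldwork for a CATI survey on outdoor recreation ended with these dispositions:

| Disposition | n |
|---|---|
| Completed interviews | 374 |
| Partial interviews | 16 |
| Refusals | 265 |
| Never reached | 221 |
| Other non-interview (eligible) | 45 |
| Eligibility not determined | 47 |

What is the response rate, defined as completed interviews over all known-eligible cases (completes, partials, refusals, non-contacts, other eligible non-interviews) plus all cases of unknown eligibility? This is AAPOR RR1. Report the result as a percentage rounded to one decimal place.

38.6%

Num = 374
Base = 374 + 16 + 265 + 221 + 45 + 47 = 968
RR1 = 374 / 968 = 0.3864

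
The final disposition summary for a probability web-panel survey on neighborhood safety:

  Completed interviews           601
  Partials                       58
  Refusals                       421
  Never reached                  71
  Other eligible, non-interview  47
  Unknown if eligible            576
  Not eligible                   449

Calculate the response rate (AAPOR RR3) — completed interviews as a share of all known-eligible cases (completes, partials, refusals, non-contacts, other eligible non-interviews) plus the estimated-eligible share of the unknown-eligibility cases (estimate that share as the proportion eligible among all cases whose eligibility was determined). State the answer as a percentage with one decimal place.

37.2%

Top: 601
Determined eligible: 601 + 58 + 421 + 71 + 47 = 1198
e = 1198 / (1198 + 449) = 1198 / 1647 = 0.7274
Eligible share of unknowns: 0.7274 × 576 = 418.98
Denom: 1198 + 418.98 = 1616.98
RR3 = 601 / 1616.98 = 0.3717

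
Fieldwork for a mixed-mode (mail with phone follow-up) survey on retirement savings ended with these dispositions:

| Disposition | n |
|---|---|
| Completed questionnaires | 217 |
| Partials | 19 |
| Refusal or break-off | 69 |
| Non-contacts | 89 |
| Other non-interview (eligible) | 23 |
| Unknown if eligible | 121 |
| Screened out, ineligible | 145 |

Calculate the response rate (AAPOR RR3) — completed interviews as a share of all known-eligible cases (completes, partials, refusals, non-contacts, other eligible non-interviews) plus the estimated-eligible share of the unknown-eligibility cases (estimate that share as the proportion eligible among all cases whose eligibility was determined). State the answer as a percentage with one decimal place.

42.8%

Top → 217
Eligible (known) → 217 + 19 + 69 + 89 + 23 = 417
e = 417 / (417 + 145) = 417 / 562 = 0.7420
e × U → 0.7420 × 121 = 89.78
Denominator → 417 + 89.78 = 506.78
RR3 = 217 / 506.78 = 0.4282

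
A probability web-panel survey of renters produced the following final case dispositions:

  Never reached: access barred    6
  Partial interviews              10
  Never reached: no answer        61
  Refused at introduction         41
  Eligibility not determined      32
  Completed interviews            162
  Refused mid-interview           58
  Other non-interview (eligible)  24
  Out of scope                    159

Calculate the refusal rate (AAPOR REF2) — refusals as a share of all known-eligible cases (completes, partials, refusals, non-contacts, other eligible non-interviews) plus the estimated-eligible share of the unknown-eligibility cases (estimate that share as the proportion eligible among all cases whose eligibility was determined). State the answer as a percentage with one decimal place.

25.8%

Refused = 41 + 58 = 99
Never reached = 61 + 6 = 67
Num = 99
Known eligible = 162 + 10 + 99 + 67 + 24 = 362
e = 362 / (362 + 159) = 362 / 521 = 0.6948
Estimated eligible among unknowns = 0.6948 × 32 = 22.23
Base = 362 + 22.23 = 384.23
REF2 = 99 / 384.23 = 0.2577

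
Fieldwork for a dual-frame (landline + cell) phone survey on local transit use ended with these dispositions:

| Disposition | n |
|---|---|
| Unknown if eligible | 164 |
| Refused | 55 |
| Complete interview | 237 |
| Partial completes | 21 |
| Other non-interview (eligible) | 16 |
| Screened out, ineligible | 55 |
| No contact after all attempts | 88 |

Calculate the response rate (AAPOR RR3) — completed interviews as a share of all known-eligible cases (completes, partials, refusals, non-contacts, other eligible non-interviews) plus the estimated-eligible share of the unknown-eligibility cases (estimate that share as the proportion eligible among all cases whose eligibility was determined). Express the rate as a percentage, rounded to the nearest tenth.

42.2%

Numerator → 237
Determined eligible → 237 + 21 + 55 + 88 + 16 = 417
e = 417 / (417 + 55) = 417 / 472 = 0.8835
e × U → 0.8835 × 164 = 144.89
Denom → 417 + 144.89 = 561.89
RR3 = 237 / 561.89 = 0.4218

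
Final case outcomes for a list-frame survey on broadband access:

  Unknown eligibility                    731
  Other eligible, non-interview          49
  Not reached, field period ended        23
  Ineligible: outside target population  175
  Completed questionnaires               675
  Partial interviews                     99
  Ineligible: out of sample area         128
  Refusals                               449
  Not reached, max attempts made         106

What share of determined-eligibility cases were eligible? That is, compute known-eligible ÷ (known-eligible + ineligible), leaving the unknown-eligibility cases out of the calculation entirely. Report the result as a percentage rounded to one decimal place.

82.2%

No answer / not reached = 23 + 106 = 129
Ineligible = 175 + 128 = 303
Known eligible → 675 + 99 + 449 + 129 + 49 = 1401
e = 1401 / (1401 + 303) = 1401 / 1704 = 0.8222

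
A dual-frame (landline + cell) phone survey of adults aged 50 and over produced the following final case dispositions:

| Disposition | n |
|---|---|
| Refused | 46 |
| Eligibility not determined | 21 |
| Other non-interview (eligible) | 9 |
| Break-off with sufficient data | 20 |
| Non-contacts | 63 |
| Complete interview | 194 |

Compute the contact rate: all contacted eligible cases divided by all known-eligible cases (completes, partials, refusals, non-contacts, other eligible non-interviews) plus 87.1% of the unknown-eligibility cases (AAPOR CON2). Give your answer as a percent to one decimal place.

Top: 194 + 20 + 46 + 9 = 269
Eligible (known): 194 + 20 + 46 + 63 + 9 = 332
Estimated eligible among unknowns: 0.8710 × 21 = 18.29
Base: 332 + 18.29 = 350.29
CON2 = 269 / 350.29 = 0.7679

76.8%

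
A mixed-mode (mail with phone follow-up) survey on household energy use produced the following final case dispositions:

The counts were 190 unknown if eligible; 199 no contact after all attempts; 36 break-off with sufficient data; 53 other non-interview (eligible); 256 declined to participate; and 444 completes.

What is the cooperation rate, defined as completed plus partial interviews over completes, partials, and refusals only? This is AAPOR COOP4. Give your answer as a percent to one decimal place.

Numerator → 444 + 36 = 480
Denominator → 444 + 36 + 256 = 736
COOP4 = 480 / 736 = 0.6522

65.2%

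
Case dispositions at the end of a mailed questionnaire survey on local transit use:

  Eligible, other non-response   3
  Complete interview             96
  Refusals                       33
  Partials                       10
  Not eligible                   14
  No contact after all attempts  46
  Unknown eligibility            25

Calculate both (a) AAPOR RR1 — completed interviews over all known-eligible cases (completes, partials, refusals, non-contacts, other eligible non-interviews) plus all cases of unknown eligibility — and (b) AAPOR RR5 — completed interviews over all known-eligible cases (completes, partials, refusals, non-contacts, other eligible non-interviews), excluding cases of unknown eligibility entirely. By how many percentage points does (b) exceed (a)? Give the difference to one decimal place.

6.0

Numerator = 96
Denom = 96 + 10 + 33 + 46 + 3 + 25 = 213
RR1 = 96 / 213 = 0.4507
Denom = 96 + 10 + 33 + 46 + 3 = 188
RR5 = 96 / 188 = 0.5106
Difference = 51.06 − 45.07 = 5.99 percentage points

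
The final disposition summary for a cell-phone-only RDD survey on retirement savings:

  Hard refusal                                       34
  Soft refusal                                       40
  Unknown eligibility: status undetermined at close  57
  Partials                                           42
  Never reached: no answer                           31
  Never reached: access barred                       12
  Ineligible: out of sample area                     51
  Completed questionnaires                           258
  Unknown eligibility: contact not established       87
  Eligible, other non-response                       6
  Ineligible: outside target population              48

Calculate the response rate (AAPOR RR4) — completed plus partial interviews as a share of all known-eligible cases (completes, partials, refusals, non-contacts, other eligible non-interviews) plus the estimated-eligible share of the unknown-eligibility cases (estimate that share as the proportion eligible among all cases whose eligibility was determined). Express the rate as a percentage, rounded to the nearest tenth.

55.6%

Refusals = 34 + 40 = 74
Non-contacts = 31 + 12 = 43
Unknown if eligible = 87 + 57 = 144
Screened out, ineligible = 48 + 51 = 99
Num → 258 + 42 = 300
Eligible (known) → 258 + 42 + 74 + 43 + 6 = 423
e = 423 / (423 + 99) = 423 / 522 = 0.8103
Eligible share of unknowns → 0.8103 × 144 = 116.68
Denominator → 423 + 116.68 = 539.68
RR4 = 300 / 539.68 = 0.5559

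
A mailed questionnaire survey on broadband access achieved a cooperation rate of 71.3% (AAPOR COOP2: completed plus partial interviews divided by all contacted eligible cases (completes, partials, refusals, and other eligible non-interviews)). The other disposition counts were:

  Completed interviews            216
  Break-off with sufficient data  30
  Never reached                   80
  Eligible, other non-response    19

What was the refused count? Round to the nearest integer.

Numerator: 216 + 30 = 246
COOP2 = 246 / D = 0.713
D = 246 / 0.713 = 345.0
Rest of base = 265
refused = 345.0 − 265 ≈ 80

80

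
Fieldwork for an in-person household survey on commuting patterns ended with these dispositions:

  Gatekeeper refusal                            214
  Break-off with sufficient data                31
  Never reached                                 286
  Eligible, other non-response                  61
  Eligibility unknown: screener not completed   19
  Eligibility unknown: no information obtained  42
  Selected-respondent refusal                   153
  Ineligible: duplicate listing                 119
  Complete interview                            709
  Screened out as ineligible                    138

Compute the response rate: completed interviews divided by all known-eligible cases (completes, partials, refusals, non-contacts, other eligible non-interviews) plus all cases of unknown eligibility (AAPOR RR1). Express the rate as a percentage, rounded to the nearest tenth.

Refusals = 214 + 153 = 367
Undetermined eligibility = 19 + 42 = 61
Screened out, ineligible = 138 + 119 = 257
Numerator → 709
Denominator → 709 + 31 + 367 + 286 + 61 + 61 = 1515
RR1 = 709 / 1515 = 0.4680

46.8%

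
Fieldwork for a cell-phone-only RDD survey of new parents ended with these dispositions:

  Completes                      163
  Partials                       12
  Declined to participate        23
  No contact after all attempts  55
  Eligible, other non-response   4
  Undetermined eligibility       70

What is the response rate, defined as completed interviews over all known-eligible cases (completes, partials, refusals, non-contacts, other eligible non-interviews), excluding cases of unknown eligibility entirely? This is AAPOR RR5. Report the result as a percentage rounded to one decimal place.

Num → 163
Denom → 163 + 12 + 23 + 55 + 4 = 257
RR5 = 163 / 257 = 0.6342

63.4%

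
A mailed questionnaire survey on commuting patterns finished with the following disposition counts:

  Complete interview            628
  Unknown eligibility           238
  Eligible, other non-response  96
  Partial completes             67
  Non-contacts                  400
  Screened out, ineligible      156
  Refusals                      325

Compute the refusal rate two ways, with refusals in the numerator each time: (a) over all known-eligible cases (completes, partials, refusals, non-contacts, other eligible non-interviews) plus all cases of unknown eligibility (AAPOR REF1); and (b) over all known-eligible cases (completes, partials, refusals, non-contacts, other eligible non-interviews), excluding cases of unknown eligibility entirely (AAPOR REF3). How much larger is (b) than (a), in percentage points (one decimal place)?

Numerator: 325
Denominator: 628 + 67 + 325 + 400 + 96 + 238 = 1754
REF1 = 325 / 1754 = 0.1853
Denominator: 628 + 67 + 325 + 400 + 96 = 1516
REF3 = 325 / 1516 = 0.2144
Difference = 21.44 − 18.53 = 2.91 percentage points

2.9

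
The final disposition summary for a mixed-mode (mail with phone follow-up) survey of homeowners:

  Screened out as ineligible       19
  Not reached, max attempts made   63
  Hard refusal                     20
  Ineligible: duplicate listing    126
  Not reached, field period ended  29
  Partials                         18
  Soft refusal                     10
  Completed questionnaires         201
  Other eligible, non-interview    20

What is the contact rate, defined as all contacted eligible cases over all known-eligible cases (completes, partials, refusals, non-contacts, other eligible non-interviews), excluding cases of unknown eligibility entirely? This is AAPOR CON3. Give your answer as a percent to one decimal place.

Refusal or break-off = 20 + 10 = 30
No answer / not reached = 29 + 63 = 92
Out of scope = 19 + 126 = 145
Top = 201 + 18 + 30 + 20 = 269
Denom = 201 + 18 + 30 + 92 + 20 = 361
CON3 = 269 / 361 = 0.7452

74.5%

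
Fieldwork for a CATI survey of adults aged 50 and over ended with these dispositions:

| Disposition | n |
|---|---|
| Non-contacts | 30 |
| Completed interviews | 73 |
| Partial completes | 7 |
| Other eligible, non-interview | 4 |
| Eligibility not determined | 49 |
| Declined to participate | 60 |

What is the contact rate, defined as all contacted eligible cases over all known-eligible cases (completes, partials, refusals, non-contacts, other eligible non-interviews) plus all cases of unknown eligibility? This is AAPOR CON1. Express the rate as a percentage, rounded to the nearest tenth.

Top → 73 + 7 + 60 + 4 = 144
Denominator → 73 + 7 + 60 + 30 + 4 + 49 = 223
CON1 = 144 / 223 = 0.6457

64.6%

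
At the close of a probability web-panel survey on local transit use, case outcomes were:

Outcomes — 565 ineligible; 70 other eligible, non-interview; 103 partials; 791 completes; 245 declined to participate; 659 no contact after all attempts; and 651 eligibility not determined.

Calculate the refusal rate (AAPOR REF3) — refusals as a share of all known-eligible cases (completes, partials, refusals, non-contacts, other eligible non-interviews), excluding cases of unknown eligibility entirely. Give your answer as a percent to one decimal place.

Num = 245
Denominator = 791 + 103 + 245 + 659 + 70 = 1868
REF3 = 245 / 1868 = 0.1312

13.1%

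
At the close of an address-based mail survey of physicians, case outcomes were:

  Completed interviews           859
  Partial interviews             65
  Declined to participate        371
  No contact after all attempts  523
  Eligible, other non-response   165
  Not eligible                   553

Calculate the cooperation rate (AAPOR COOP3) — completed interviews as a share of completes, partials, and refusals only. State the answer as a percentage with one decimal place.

66.3%

Numerator → 859
Base → 859 + 65 + 371 = 1295
COOP3 = 859 / 1295 = 0.6633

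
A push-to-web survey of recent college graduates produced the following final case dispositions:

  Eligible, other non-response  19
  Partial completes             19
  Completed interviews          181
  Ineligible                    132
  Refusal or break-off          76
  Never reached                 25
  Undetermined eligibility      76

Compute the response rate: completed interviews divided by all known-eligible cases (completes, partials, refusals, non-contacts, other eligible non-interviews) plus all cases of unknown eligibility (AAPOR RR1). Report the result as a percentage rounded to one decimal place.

45.7%

Numerator: 181
Base: 181 + 19 + 76 + 25 + 19 + 76 = 396
RR1 = 181 / 396 = 0.4571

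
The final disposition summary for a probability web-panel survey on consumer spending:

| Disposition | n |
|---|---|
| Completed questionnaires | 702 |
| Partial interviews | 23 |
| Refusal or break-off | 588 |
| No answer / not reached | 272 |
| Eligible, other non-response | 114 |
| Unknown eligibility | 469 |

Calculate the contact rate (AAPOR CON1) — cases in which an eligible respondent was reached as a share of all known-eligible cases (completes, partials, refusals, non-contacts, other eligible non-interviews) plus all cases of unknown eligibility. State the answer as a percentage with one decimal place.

Top → 702 + 23 + 588 + 114 = 1427
Denom → 702 + 23 + 588 + 272 + 114 + 469 = 2168
CON1 = 1427 / 2168 = 0.6582

65.8%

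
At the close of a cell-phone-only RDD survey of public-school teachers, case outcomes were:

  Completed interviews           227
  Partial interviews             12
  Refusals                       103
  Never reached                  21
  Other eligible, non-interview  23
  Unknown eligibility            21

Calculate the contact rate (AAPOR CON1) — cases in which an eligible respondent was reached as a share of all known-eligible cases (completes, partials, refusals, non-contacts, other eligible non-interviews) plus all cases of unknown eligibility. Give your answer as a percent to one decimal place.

Top: 227 + 12 + 103 + 23 = 365
Denom: 227 + 12 + 103 + 21 + 23 + 21 = 407
CON1 = 365 / 407 = 0.8968

89.7%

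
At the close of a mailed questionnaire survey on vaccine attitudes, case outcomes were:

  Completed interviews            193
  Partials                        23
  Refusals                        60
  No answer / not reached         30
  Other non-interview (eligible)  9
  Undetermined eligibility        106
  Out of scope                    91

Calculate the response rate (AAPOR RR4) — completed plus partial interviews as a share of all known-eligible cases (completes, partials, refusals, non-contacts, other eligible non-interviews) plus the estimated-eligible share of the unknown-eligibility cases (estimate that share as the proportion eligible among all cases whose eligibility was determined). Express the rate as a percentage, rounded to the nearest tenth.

54.4%

Top → 193 + 23 = 216
Eligible (known) → 193 + 23 + 60 + 30 + 9 = 315
e = 315 / (315 + 91) = 315 / 406 = 0.7759
Eligible share of unknowns → 0.7759 × 106 = 82.25
Denom → 315 + 82.25 = 397.25
RR4 = 216 / 397.25 = 0.5437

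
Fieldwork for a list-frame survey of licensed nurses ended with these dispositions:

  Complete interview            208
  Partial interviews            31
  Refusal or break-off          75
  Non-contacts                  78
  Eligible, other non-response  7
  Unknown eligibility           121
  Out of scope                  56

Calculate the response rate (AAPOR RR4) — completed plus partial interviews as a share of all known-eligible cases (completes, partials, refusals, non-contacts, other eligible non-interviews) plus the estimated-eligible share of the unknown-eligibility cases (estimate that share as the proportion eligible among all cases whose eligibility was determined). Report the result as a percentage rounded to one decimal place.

Top → 208 + 31 = 239
Determined eligible → 208 + 31 + 75 + 78 + 7 = 399
e = 399 / (399 + 56) = 399 / 455 = 0.8769
e × U → 0.8769 × 121 = 106.10
Base → 399 + 106.10 = 505.10
RR4 = 239 / 505.10 = 0.4732

47.3%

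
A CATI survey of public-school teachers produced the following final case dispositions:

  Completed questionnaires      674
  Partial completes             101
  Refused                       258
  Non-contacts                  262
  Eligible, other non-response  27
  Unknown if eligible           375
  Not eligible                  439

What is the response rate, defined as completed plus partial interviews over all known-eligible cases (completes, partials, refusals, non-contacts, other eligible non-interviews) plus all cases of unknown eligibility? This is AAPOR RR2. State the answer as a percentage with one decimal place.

Num → 674 + 101 = 775
Denominator → 674 + 101 + 258 + 262 + 27 + 375 = 1697
RR2 = 775 / 1697 = 0.4567

45.7%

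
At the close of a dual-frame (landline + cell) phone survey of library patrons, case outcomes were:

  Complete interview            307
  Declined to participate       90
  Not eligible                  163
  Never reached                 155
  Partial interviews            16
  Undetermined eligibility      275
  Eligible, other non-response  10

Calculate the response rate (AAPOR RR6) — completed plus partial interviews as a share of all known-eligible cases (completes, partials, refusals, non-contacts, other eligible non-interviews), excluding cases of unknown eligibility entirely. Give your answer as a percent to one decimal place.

Num = 307 + 16 = 323
Denom = 307 + 16 + 90 + 155 + 10 = 578
RR6 = 323 / 578 = 0.5588

55.9%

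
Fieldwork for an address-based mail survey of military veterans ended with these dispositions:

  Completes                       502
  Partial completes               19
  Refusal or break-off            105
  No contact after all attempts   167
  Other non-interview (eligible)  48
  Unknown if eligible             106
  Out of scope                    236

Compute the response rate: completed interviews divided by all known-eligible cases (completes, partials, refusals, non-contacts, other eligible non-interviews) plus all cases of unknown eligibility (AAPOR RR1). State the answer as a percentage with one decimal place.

Top = 502
Base = 502 + 19 + 105 + 167 + 48 + 106 = 947
RR1 = 502 / 947 = 0.5301

53.0%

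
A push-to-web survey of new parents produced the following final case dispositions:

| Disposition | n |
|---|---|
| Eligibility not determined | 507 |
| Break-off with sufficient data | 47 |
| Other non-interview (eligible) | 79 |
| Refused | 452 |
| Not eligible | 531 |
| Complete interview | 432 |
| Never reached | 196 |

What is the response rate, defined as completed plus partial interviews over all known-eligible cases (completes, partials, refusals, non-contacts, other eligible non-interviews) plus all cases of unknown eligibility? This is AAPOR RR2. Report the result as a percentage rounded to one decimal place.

28.0%

Top = 432 + 47 = 479
Base = 432 + 47 + 452 + 196 + 79 + 507 = 1713
RR2 = 479 / 1713 = 0.2796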